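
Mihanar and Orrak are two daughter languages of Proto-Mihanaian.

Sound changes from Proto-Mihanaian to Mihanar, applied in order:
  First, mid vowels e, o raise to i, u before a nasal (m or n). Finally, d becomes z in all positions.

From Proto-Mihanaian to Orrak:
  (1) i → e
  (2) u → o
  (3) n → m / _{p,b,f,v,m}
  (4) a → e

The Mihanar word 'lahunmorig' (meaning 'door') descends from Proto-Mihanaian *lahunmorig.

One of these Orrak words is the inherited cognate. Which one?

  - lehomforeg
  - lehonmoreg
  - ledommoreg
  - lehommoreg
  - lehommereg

lehommoreg

Orrak: start from *lahunmorig.
  rule 1 (vowel merger): lahunmorig → lahunmoreg
  rule 2 (vowel merger): lahunmoreg → lahonmoreg
  rule 3 (nasal place assimilation): lahonmoreg → lahommoreg
  rule 4 (vowel merger): lahommoreg → lehommoreg
  ⇒ Orrak lehommoreg
The other candidates each miss or misapply at least one Orrak change.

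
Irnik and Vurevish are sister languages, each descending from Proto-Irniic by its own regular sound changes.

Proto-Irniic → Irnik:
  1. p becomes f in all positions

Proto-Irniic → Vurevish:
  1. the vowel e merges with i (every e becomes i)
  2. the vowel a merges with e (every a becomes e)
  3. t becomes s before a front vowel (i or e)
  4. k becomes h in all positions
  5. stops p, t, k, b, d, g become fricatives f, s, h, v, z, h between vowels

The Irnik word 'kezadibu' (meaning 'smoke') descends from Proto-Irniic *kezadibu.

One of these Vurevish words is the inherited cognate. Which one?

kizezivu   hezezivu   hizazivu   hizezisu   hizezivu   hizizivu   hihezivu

hizezivu

Vurevish: start from *kezadibu.
  rule 1 (vowel merger): kezadibu → kizadibu
  rule 2 (vowel merger): kizadibu → kizedibu
  rule 3: no change — kizedibu
  rule 4 (unconditioned shift): kizedibu → hizedibu
  rule 5 (intervocalic lenition): hizedibu → hizezivu
  ⇒ Vurevish hizezivu
Only 'hizezivu' matches the regular Vurevish development of *kezadibu.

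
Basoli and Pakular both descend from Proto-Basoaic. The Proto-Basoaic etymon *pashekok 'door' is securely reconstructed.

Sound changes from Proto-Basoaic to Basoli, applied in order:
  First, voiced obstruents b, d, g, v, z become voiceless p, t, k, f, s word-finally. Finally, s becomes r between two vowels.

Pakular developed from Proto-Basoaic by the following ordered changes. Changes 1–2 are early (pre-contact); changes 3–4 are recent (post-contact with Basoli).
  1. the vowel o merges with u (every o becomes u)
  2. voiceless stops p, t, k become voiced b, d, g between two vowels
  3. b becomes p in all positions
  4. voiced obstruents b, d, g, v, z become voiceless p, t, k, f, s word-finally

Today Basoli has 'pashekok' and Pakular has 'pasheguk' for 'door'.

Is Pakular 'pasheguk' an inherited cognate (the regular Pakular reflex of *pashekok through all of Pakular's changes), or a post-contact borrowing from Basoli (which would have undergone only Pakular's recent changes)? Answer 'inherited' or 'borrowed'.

inherited

If inherited, *pashekok would pass through all of Pakular's changes:
Pakular: *pashekok > pashekuk > pasheguk  (by vowel merger, intervocalic voicing)
If borrowed from Basoli 'pashekok' after the early changes, it would undergo only the recent ones:
  rule 3 (unconditioned shift): no change (pashekok)
  rule 4 (final devoicing): no change (pashekok)
  ⇒ as a loan: pashekok
Pakular 'pasheguk' matches the inherited outcome exactly, so it is an inherited cognate, not a loan.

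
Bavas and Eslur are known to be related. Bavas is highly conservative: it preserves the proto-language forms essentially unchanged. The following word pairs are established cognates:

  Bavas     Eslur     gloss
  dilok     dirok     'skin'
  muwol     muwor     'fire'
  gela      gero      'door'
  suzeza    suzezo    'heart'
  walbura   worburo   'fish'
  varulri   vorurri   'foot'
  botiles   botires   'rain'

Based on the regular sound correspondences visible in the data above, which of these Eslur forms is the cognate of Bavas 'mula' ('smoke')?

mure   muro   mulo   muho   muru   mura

muro

gela ~ gero — Bavas l corresponds to Eslur r between vowels (before a back vowel).
gela ~ gero, suzeza ~ suzezo — Bavas a corresponds to Eslur o word-finally.
Applying these to Bavas 'mula':
  mula → mura   (l→r between vowels (before a back vowel))
  mura → muro   (a→o word-finally)
So the Eslur cognate is 'muro'.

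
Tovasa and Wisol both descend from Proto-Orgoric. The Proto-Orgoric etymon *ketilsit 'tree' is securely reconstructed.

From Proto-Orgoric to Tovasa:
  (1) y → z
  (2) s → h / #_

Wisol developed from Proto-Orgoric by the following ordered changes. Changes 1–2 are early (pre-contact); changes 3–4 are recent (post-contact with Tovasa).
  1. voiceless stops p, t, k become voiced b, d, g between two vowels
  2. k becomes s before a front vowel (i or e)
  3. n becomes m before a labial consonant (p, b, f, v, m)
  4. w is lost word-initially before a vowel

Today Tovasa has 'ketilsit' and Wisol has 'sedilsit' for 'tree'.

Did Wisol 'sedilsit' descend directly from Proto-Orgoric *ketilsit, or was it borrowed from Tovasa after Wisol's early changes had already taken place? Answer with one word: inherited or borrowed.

inherited

If inherited, *ketilsit would pass through all of Wisol's changes:
Wisol: *ketilsit
  ketilsit → kedilsit   [intervocalic voicing]
  kedilsit → sedilsit   [palatalisation]
  sedilsit (rule 3 does not apply)
  sedilsit (rule 4 does not apply)
  giving Wisol sedilsit.
If borrowed from Tovasa 'ketilsit' after the early changes, it would undergo only the recent ones:
  rule 3 (nasal place assimilation): no change (ketilsit)
  rule 4 (glide loss): no change (ketilsit)
  ⇒ as a loan: ketilsit
Wisol 'sedilsit' matches the inherited outcome exactly, so it is an inherited cognate, not a loan.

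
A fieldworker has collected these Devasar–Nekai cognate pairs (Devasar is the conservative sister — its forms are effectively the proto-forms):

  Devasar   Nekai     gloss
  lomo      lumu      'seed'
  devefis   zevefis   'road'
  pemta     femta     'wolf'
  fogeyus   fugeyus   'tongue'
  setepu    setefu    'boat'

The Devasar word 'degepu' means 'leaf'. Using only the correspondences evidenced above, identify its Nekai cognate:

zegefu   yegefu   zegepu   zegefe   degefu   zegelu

devefis ~ zevefis — Devasar d corresponds to Nekai z word-initially before a front vowel.
setepu ~ setefu — Devasar p corresponds to Nekai f between vowels (before a back vowel).
Applying these to Devasar 'degepu':
  degepu → zegepu   (d→z word-initially before a front vowel)
  zegepu → zegefu   (p→f between vowels (before a back vowel))
So the Nekai cognate is 'zegefu'.

zegefu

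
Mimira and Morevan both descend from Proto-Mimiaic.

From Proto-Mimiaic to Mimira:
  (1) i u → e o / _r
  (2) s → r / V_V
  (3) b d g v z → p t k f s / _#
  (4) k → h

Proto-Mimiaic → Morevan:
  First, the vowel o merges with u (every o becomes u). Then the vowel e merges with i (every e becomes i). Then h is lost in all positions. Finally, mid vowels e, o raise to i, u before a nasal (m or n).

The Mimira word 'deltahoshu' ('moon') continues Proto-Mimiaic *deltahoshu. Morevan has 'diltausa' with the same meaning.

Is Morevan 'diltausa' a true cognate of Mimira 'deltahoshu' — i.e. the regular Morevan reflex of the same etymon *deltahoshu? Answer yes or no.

no

Derive the expected Morevan reflex of *deltahoshu:
Morevan: *deltahoshu > deltahushu > diltahushu > diltausu  (by vowel merger, vowel merger, h-loss)
The regular Morevan reflex would be 'diltausu', but the attested form is 'diltausa'. The correspondence is irregular, so they are not cognates (the Morevan form has a different source).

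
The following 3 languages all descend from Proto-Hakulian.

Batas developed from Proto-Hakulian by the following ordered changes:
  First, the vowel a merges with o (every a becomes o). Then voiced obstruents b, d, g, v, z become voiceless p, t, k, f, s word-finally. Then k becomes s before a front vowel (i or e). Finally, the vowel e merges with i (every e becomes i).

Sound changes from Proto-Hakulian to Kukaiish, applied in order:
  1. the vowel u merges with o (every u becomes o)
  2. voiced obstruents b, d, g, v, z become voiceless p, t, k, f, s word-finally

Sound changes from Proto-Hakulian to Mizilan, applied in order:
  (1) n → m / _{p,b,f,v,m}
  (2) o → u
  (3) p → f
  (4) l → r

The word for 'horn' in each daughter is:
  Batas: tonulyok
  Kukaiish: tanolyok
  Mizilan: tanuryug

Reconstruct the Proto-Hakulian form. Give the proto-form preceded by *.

*tanulyog

Position 5: Batas has l, Kukaiish has l, Mizilan has r. Batas preserves l here (none of its changes turn any other segment into l), so the proto-segment is *l.
Position 4: Batas has u, Kukaiish has o, Mizilan has u. Batas preserves u here (none of its changes turn any other segment into u), so the proto-segment is *u.
Position 2: Batas has o, Kukaiish has a, Mizilan has a. Kukaiish preserves a here (none of its changes turn any other segment into a), so the proto-segment is *a.
Verify the candidate proto-form against each daughter:
Batas: start from *tanulyog.
  rule 1 (vowel merger): tanulyog → tonulyog
  rule 2 (final devoicing): tonulyog → tonulyok
  rule 3: no change — tonulyok
  rule 4: no change — tonulyok
  ⇒ Batas tonulyok
Kukaiish: *tanulyog
  tanulyog → tanolyog   [vowel merger]
  tanolyog → tanolyok   [final devoicing]
  giving Kukaiish tanolyok.
Mizilan: start from *tanulyog.
  rule 1: no change — tanulyog
  rule 2 (vowel merger): tanulyog → tanulyug
  rule 3: no change — tanulyug
  rule 4 (unconditioned shift): tanulyug → tanuryug
  ⇒ Mizilan tanuryug
*tanulyog is the unique common source.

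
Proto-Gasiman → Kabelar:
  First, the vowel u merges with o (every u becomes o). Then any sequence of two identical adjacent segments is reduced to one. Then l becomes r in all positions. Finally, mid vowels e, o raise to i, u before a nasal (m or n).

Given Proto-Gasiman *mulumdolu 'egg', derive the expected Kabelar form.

Kabelar: *mulumdolu
  mulumdolu → molomdolo   [vowel merger]
  molomdolo (rule 2 does not apply)
  molomdolo → moromdoro   [unconditioned shift]
  moromdoro → morumdoro   [pre-nasal raising]
  giving Kabelar morumdoro.

morumdoro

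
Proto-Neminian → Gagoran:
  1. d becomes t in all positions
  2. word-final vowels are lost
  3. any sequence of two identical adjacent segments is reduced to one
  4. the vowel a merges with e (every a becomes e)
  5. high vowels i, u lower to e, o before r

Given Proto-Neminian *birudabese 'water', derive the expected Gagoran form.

berutebes

Gagoran: *birudabese
  birudabese → birutabese   [unconditioned shift]
  birutabese → birutabes   [apocope]
  birutabes (rule 3 does not apply)
  birutabes → birutebes   [vowel merger]
  birutebes → berutebes   [pre-rhotic lowering]
  giving Gagoran berutebes.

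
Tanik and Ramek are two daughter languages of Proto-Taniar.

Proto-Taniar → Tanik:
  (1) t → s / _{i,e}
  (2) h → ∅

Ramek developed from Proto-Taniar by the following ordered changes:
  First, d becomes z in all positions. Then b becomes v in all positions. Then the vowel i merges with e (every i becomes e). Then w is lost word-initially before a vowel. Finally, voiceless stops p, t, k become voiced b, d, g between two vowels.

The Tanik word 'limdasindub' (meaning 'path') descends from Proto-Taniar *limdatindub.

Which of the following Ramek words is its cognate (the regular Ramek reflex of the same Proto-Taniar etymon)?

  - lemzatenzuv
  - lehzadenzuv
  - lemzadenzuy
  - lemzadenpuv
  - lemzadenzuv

lemzadenzuv

Ramek: start from *limdatindub.
  rule 1 (unconditioned shift): limdatindub → limzatinzub
  rule 2 (unconditioned shift): limzatinzub → limzatinzuv
  rule 3 (vowel merger): limzatinzuv → lemzatenzuv
  rule 4: no change — lemzatenzuv
  rule 5 (intervocalic voicing): lemzatenzuv → lemzadenzuv
  ⇒ Ramek lemzadenzuv
The other candidates each miss or misapply at least one Ramek change.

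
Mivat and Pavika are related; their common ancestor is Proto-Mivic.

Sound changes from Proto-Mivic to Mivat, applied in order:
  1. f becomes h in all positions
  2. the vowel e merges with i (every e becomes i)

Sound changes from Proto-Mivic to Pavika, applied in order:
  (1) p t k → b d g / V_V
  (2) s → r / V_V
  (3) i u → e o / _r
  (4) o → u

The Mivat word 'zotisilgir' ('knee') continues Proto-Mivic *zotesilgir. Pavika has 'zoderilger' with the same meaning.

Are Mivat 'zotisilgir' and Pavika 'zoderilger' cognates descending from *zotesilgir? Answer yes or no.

Derive the expected Pavika reflex of *zotesilgir:
Pavika: *zotesilgir
  zotesilgir → zodesilgir   [intervocalic voicing]
  zodesilgir → zoderilgir   [rhotacism]
  zoderilgir → zoderilger   [pre-rhotic lowering]
  zoderilger → zuderilger   [vowel merger]
  giving Pavika zuderilger.
The regular Pavika reflex would be 'zuderilger', but the attested form is 'zoderilger'. The correspondence is irregular, so they are not cognates (the Pavika form has a different source).

no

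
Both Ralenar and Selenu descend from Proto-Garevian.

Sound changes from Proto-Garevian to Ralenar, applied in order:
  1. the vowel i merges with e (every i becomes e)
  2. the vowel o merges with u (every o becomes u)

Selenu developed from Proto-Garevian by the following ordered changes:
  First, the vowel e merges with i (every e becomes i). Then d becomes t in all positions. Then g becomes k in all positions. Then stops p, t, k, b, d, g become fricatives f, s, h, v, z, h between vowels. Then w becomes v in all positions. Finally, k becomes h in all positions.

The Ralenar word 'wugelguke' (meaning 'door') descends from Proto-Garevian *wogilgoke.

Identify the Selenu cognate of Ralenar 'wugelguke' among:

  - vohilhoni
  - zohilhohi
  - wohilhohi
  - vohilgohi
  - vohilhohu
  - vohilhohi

Selenu: *wogilgoke
  wogilgoke → wogilgoki   [vowel merger]
  wogilgoki (rule 2 does not apply)
  wogilgoki → wokilkoki   [unconditioned shift]
  wokilkoki → wohilkohi   [intervocalic lenition]
  wohilkohi → vohilkohi   [unconditioned shift]
  vohilkohi → vohilhohi   [unconditioned shift]
  giving Selenu vohilhohi.

vohilhohi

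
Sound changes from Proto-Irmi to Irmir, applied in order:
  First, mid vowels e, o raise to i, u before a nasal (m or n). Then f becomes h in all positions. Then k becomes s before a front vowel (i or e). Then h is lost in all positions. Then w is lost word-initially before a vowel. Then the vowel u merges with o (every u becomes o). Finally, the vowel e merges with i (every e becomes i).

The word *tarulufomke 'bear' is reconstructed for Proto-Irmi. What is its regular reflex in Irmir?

Irmir: *tarulufomke > tarulufumke > taruluhumke > taruluhumse > taruluumse > taroloomse > taroloomsi  (by pre-nasal raising, unconditioned shift, palatalisation, h-loss, vowel merger, vowel merger)

taroloomsi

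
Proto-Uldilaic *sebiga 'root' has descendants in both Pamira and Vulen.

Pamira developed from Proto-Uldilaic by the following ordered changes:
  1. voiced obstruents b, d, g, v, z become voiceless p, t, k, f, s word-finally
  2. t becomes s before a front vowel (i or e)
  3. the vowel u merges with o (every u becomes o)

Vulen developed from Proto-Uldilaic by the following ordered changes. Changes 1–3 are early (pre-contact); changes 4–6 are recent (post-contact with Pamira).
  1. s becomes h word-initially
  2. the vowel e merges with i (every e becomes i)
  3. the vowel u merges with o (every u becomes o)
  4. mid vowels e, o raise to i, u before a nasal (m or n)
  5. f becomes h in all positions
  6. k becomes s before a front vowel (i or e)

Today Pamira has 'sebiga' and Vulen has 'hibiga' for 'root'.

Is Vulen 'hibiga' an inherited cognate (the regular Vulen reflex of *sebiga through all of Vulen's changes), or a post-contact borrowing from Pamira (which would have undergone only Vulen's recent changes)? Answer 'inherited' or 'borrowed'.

If inherited, *sebiga would pass through all of Vulen's changes:
Vulen: *sebiga
  sebiga → hebiga   [debuccalisation]
  hebiga → hibiga   [vowel merger]
  hibiga (rule 3 does not apply)
  hibiga (rule 4 does not apply)
  hibiga (rule 5 does not apply)
  hibiga (rule 6 does not apply)
  giving Vulen hibiga.
If borrowed from Pamira 'sebiga' after the early changes, it would undergo only the recent ones:
  rule 4 (pre-nasal raising): no change (sebiga)
  rule 5 (unconditioned shift): no change (sebiga)
  rule 6 (palatalisation): no change (sebiga)
  ⇒ as a loan: sebiga
Vulen 'hibiga' matches the inherited outcome exactly, so it is an inherited cognate, not a loan.

inherited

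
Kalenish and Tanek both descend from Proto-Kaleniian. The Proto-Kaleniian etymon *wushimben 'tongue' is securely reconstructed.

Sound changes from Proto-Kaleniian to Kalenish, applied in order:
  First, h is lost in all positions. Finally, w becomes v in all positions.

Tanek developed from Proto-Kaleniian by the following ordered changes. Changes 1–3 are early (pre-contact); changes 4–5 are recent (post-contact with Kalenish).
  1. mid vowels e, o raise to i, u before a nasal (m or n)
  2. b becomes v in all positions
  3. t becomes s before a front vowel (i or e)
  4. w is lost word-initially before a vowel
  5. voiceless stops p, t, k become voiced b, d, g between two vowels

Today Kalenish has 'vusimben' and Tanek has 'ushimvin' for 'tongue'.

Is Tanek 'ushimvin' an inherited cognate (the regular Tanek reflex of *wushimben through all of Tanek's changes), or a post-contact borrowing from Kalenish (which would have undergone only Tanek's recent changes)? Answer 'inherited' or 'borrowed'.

inherited

If inherited, *wushimben would pass through all of Tanek's changes:
Tanek: *wushimben
  wushimben → wushimbin   [pre-nasal raising]
  wushimbin → wushimvin   [unconditioned shift]
  wushimvin (rule 3 does not apply)
  wushimvin → ushimvin   [glide loss]
  ushimvin (rule 5 does not apply)
  giving Tanek ushimvin.
If borrowed from Kalenish 'vusimben' after the early changes, it would undergo only the recent ones:
  rule 4 (glide loss): no change (vusimben)
  rule 5 (intervocalic voicing): no change (vusimben)
  ⇒ as a loan: vusimben
Tanek 'ushimvin' matches the inherited outcome exactly, so it is an inherited cognate, not a loan.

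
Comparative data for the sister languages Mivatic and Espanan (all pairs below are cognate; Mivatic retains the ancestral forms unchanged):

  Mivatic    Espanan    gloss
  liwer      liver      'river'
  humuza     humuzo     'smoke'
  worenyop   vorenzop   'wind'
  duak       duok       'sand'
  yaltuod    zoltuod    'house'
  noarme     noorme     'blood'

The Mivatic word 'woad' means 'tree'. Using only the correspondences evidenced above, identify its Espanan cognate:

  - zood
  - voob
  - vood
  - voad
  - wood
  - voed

vood

worenyop ~ vorenzop — Mivatic w corresponds to Espanan v word-initially before a back vowel.
duak ~ duok — Mivatic a corresponds to Espanan o after a vowel, before a consonant other than r, m, n, p, b, f, v.
Applying these to Mivatic 'woad':
  woad → voad   (w→v word-initially before a back vowel)
  voad → vood   (a→o after a vowel, before a consonant other than r, m, n, p, b, f, v)
So the Espanan cognate is 'vood'.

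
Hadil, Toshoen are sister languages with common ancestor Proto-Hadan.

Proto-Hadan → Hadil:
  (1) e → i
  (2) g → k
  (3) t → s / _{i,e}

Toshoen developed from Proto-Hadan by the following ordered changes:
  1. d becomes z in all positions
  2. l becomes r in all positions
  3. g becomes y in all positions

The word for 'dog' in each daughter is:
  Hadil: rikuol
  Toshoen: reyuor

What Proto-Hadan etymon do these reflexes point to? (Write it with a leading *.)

Position 6: Hadil has l, Toshoen has r. Hadil preserves l here (none of its changes turn any other segment into l), so the proto-segment is *l.
Position 3: Hadil has k, Toshoen has y. Taking the neighbouring segments as reconstructed: Hadil k could go back to *k or *g; Toshoen y could go back to *g or *y — the one source consistent with every daughter is *g.
Verify the candidate proto-form against each daughter:
Hadil: *reguol > riguol > rikuol  (by vowel merger, unconditioned shift)
Toshoen: start from *reguol.
  rule 1: no change — reguol
  rule 2 (unconditioned shift): reguol → reguor
  rule 3 (unconditioned shift): reguor → reyuor
  ⇒ Toshoen reyuor
*reguol is the unique common source.

*reguol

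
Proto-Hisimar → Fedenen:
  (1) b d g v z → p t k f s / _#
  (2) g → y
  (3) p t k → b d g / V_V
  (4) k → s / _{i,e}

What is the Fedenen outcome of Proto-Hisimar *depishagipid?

Fedenen: start from *depishagipid.
  rule 1 (final devoicing): depishagipid → depishagipit
  rule 2 (unconditioned shift): depishagipit → depishayipit
  rule 3 (intervocalic voicing): depishayipit → debishayibit
  rule 4: no change — debishayibit
  ⇒ Fedenen debishayibit

debishayibit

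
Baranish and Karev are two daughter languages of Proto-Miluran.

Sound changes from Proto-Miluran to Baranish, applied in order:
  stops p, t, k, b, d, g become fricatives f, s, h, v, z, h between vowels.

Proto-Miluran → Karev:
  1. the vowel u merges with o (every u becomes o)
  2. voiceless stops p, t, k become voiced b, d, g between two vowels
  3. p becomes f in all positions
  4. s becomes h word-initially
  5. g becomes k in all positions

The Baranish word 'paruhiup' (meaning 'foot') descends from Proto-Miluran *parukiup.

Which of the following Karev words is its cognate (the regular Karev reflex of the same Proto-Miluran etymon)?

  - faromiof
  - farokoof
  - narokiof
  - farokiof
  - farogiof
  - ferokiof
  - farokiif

Karev: *parukiup > parokiop > parogiop > farogiof > farokiof  (by vowel merger, intervocalic voicing, unconditioned shift, unconditioned shift)
Only 'farokiof' matches the regular Karev development of *parukiup.

farokiof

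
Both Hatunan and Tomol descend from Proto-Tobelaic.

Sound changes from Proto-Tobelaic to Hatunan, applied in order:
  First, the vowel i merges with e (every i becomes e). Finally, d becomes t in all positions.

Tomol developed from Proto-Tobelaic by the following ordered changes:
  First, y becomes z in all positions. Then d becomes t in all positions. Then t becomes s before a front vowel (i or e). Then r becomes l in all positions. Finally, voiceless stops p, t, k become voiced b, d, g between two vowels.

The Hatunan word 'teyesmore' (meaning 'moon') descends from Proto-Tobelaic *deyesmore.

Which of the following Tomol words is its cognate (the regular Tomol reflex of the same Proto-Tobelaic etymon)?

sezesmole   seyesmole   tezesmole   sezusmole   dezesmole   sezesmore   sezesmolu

Tomol: *deyesmore
  deyesmore → dezesmore   [unconditioned shift]
  dezesmore → tezesmore   [unconditioned shift]
  tezesmore → sezesmore   [palatalisation]
  sezesmore → sezesmole   [unconditioned shift]
  sezesmole (rule 5 does not apply)
  giving Tomol sezesmole.
The other candidates each miss or misapply at least one Tomol change.

sezesmole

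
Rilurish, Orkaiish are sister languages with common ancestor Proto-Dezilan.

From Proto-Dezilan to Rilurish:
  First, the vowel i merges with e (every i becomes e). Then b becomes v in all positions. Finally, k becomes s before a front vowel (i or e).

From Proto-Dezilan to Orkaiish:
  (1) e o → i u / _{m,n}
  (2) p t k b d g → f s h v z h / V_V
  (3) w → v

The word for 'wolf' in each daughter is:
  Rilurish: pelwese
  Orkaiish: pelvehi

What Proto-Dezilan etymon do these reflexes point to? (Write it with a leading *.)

*pelweki

Position 4: Rilurish has w, Orkaiish has v. Rilurish preserves w here (none of its changes turn any other segment into w), so the proto-segment is *w.
Position 6: Rilurish has s, Orkaiish has h. Taking the neighbouring segments as reconstructed: Rilurish s could go back to *k or *s; Orkaiish h could go back to *k or *g or *h — the one source consistent with every daughter is *k.
Position 7: Rilurish has e, Orkaiish has i. Taking the neighbouring segments as reconstructed: Rilurish e could go back to *e or *i; Orkaiish i can only go back to *i — the one source consistent with every daughter is *i.
Verify the candidate proto-form against each daughter:
Rilurish: *pelweki > pelweke > pelwese  (by vowel merger, palatalisation)
Orkaiish: *pelweki
  pelweki (rule 1 does not apply)
  pelweki → pelwehi   [intervocalic lenition]
  pelwehi → pelvehi   [unconditioned shift]
  giving Orkaiish pelvehi.
*pelweki is the unique common source.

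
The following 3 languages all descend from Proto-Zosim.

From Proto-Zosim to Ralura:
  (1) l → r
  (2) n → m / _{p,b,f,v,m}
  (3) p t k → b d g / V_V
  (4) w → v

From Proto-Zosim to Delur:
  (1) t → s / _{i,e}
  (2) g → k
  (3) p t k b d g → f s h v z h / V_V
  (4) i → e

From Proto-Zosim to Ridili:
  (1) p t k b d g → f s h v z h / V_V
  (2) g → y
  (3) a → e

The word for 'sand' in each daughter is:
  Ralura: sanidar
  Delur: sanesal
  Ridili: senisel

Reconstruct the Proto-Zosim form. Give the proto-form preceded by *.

Position 7: Ralura has r, Delur has l, Ridili has l. Delur preserves l here (none of its changes turn any other segment into l), so the proto-segment is *l.
Position 4: Ralura has i, Delur has e, Ridili has i. Ralura preserves i here (none of its changes turn any other segment into i), so the proto-segment is *i.
Position 5: Ralura has d, Delur has s, Ridili has s. Taking the neighbouring segments as reconstructed: Ralura d could go back to *t or *d; Delur s could go back to *t or *s; Ridili s could go back to *t or *s — the one source consistent with every daughter is *t.
Verify the candidate proto-form against each daughter:
Ralura: *sanital
  sanital → sanitar   [unconditioned shift]
  sanitar (rule 2 does not apply)
  sanitar → sanidar   [intervocalic voicing]
  sanidar (rule 4 does not apply)
  giving Ralura sanidar.
Delur: start from *sanital.
  rule 1: no change — sanital
  rule 2: no change — sanital
  rule 3 (intervocalic lenition): sanital → sanisal
  rule 4 (vowel merger): sanisal → sanesal
  ⇒ Delur sanesal
Ridili: start from *sanital.
  rule 1 (intervocalic lenition): sanital → sanisal
  rule 2: no change — sanisal
  rule 3 (vowel merger): sanisal → senisel
  ⇒ Ridili senisel
No other proto-form is consistent with every reflex, so the reconstruction is *sanital.

*sanital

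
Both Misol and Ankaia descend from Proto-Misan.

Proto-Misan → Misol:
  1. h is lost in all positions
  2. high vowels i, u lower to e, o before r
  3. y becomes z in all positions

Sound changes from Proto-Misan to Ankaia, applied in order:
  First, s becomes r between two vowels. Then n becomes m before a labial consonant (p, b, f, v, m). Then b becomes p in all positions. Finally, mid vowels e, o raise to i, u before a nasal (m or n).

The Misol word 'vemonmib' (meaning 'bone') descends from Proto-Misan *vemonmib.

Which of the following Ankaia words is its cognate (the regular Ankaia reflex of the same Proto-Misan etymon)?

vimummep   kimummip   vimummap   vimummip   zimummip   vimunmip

vimummip

Ankaia: start from *vemonmib.
  rule 1: no change — vemonmib
  rule 2 (nasal place assimilation): vemonmib → vemommib
  rule 3 (unconditioned shift): vemommib → vemommip
  rule 4 (pre-nasal raising): vemommip → vimummip
  ⇒ Ankaia vimummip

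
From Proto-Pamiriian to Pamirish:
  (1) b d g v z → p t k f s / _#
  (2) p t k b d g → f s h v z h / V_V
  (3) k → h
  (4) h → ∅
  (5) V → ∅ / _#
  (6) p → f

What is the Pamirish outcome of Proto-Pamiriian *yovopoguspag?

Pamirish: start from *yovopoguspag.
  rule 1 (final devoicing): yovopoguspag → yovopoguspak
  rule 2 (intervocalic lenition): yovopoguspak → yovofohuspak
  rule 3 (unconditioned shift): yovofohuspak → yovofohuspah
  rule 4 (h-loss): yovofohuspah → yovofouspa
  rule 5 (apocope): yovofouspa → yovofousp
  rule 6 (unconditioned shift): yovofousp → yovofousf
  ⇒ Pamirish yovofousf

yovofousf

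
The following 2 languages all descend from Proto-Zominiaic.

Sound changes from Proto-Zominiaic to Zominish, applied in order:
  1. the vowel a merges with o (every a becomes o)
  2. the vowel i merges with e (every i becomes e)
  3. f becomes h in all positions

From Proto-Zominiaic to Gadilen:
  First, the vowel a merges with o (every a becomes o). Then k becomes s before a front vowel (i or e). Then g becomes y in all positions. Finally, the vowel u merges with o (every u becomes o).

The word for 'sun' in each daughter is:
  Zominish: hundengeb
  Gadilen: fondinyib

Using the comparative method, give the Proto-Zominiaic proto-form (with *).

*fundingib

Position 2: Zominish has u, Gadilen has o. Zominish preserves u here (none of its changes turn any other segment into u), so the proto-segment is *u.
Position 8: Zominish has e, Gadilen has i. Gadilen preserves i here (none of its changes turn any other segment into i), so the proto-segment is *i.
This points to *fundingib. Verify forward in each daughter:
Zominish: start from *fundingib.
  rule 1: no change — fundingib
  rule 2 (vowel merger): fundingib → fundengeb
  rule 3 (unconditioned shift): fundengeb → hundengeb
  ⇒ Zominish hundengeb
Gadilen: *fundingib > fundinyib > fondinyib  (by unconditioned shift, vowel merger)
Only *fundingib yields all of Zominish hundengeb, Gadilen fondinyib.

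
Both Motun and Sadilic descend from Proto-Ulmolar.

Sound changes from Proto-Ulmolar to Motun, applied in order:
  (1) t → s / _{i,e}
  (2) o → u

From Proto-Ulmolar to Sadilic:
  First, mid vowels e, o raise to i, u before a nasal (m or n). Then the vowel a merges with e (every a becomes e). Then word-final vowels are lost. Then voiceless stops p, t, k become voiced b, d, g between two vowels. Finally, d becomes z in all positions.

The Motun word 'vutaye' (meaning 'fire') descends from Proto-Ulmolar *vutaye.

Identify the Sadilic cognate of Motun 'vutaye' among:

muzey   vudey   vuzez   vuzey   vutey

vuzey

Sadilic: *vutaye
  vutaye (rule 1 does not apply)
  vutaye → vuteye   [vowel merger]
  vuteye → vutey   [apocope]
  vutey → vudey   [intervocalic voicing]
  vudey → vuzey   [unconditioned shift]
  giving Sadilic vuzey.
The other candidates each miss or misapply at least one Sadilic change.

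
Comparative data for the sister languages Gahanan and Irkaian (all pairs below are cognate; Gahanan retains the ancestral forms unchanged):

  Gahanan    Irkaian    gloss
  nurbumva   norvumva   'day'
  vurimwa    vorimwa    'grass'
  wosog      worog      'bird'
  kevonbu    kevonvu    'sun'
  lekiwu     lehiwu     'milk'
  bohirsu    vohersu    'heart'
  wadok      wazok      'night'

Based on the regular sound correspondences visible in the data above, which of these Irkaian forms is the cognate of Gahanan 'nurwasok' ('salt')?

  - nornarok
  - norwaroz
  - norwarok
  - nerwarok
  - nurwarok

nurbumva ~ norvumva, vurimwa ~ vorimwa — Gahanan u corresponds to Irkaian o after a consonant, before r.
wosog ~ worog — Gahanan s corresponds to Irkaian r between vowels (before a back vowel).
Applying these to Gahanan 'nurwasok':
  nurwasok → norwasok   (u→o after a consonant, before r)
  norwasok → norwarok   (s→r between vowels (before a back vowel))
So the Irkaian cognate is 'norwarok'.

norwarok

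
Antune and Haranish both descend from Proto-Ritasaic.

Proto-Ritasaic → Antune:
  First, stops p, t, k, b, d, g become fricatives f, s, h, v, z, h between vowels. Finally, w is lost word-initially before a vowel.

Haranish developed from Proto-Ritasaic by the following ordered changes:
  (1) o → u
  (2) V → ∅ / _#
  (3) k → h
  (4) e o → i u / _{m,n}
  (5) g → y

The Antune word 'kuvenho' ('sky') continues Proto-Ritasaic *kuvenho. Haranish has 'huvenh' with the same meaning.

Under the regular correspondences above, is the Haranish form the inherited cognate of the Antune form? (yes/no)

Derive the expected Haranish reflex of *kuvenho:
Haranish: start from *kuvenho.
  rule 1 (vowel merger): kuvenho → kuvenhu
  rule 2 (apocope): kuvenhu → kuvenh
  rule 3 (unconditioned shift): kuvenh → huvenh
  rule 4 (pre-nasal raising): huvenh → huvinh
  rule 5: no change — huvinh
  ⇒ Haranish huvinh
The regular Haranish reflex would be 'huvinh', but the attested form is 'huvenh'. The correspondence is irregular, so they are not cognates (the Haranish form has a different source).

no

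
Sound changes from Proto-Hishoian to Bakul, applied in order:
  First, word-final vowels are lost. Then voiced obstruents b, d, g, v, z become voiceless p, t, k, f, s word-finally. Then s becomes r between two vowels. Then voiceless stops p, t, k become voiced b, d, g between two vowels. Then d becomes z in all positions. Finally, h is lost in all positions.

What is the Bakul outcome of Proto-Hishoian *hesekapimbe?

Bakul: *hesekapimbe > hesekapimb > hesekapimp > herekapimp > heregabimp > eregabimp  (by apocope, final devoicing, rhotacism, intervocalic voicing, h-loss)

eregabimp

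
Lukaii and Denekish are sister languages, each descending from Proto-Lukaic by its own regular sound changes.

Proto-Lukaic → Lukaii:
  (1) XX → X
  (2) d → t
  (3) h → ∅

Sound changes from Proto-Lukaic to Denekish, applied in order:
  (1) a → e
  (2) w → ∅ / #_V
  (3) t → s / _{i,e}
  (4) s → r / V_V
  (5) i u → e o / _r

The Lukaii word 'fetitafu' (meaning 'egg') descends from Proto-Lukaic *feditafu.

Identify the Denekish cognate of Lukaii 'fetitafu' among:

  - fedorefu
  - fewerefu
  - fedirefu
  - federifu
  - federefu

federefu

Denekish: *feditafu
  feditafu → feditefu   [vowel merger]
  feditefu (rule 2 does not apply)
  feditefu → fedisefu   [palatalisation]
  fedisefu → fedirefu   [rhotacism]
  fedirefu → federefu   [pre-rhotic lowering]
  giving Denekish federefu.
Only 'federefu' matches the regular Denekish development of *feditafu.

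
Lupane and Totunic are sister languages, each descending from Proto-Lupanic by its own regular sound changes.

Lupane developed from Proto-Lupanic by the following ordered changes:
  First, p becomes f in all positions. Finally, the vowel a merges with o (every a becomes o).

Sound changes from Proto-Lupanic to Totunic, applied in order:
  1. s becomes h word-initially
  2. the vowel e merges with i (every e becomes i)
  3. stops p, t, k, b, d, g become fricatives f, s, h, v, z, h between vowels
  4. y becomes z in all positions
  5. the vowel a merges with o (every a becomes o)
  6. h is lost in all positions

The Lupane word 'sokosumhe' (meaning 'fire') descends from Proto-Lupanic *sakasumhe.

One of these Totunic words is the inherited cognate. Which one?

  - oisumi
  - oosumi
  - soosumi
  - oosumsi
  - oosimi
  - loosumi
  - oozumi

Totunic: *sakasumhe > hakasumhe > hakasumhi > hahasumhi > hohosumhi > oosumi  (by debuccalisation, vowel merger, intervocalic lenition, vowel merger, h-loss)

oosumi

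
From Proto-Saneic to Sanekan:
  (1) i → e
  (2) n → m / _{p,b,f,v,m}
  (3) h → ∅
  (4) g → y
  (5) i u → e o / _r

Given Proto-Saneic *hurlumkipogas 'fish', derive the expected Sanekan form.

Sanekan: *hurlumkipogas > hurlumkepogas > urlumkepogas > urlumkepoyas > orlumkepoyas  (by vowel merger, h-loss, unconditioned shift, pre-rhotic lowering)

orlumkepoyas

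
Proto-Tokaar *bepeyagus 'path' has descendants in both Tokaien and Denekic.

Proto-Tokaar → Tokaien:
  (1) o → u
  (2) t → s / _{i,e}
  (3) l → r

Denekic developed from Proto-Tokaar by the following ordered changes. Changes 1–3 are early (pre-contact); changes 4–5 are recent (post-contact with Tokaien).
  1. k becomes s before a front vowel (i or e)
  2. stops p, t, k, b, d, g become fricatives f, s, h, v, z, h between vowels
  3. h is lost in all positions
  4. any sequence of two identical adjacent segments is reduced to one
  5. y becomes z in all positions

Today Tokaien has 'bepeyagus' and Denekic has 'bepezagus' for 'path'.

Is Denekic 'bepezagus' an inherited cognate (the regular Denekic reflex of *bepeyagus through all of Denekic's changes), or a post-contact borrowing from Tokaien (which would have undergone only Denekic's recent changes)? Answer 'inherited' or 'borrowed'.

If inherited, *bepeyagus would pass through all of Denekic's changes:
Denekic: *bepeyagus > befeyahus > befeyaus > befezaus  (by intervocalic lenition, h-loss, unconditioned shift)
If borrowed from Tokaien 'bepeyagus' after the early changes, it would undergo only the recent ones:
  rule 4 (degemination): no change (bepeyagus)
  rule 5 (unconditioned shift): bepeyagus → bepezagus
  ⇒ as a loan: bepezagus
Denekic 'bepezagus' matches the loan outcome 'bepezagus', not the inherited 'befezaus' — it skipped the early Denekic changes, so it was borrowed from Tokaien.

borrowed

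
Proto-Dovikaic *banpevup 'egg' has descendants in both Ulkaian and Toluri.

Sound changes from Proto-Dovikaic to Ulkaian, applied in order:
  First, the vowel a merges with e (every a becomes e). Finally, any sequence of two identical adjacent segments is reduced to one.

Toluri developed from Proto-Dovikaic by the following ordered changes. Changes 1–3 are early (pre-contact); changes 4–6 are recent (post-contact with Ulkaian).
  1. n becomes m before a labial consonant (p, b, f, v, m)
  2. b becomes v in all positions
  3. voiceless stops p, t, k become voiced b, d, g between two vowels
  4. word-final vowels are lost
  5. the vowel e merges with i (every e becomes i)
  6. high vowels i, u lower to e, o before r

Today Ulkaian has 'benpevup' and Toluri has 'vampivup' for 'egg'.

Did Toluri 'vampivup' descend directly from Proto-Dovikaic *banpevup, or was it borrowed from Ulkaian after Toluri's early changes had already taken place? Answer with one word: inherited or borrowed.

If inherited, *banpevup would pass through all of Toluri's changes:
Toluri: *banpevup
  banpevup → bampevup   [nasal place assimilation]
  bampevup → vampevup   [unconditioned shift]
  vampevup (rule 3 does not apply)
  vampevup (rule 4 does not apply)
  vampevup → vampivup   [vowel merger]
  vampivup (rule 6 does not apply)
  giving Toluri vampivup.
If borrowed from Ulkaian 'benpevup' after the early changes, it would undergo only the recent ones:
  rule 4 (apocope): no change (benpevup)
  rule 5 (vowel merger): benpevup → binpivup
  rule 6 (pre-rhotic lowering): no change (binpivup)
  ⇒ as a loan: binpivup
Toluri 'vampivup' matches the inherited outcome exactly, so it is an inherited cognate, not a loan.

inherited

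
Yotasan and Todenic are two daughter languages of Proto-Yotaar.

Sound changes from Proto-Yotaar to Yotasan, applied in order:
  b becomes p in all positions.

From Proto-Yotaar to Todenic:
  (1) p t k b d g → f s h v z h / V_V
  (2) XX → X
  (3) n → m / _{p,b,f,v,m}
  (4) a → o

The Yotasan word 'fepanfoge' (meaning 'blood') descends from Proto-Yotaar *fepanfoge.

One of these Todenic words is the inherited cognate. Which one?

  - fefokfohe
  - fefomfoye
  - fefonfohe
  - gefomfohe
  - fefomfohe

fefomfohe

Todenic: *fepanfoge > fefanfohe > fefamfohe > fefomfohe  (by intervocalic lenition, nasal place assimilation, vowel merger)
Among the options, 'fefomfohe' alone shows every Todenic change applied in order.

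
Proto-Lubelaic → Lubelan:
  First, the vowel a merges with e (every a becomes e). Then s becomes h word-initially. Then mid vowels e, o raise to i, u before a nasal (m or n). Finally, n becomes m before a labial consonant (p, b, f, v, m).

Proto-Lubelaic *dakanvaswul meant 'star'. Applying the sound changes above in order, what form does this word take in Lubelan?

dekimveswul

Lubelan: *dakanvaswul
  dakanvaswul → dekenveswul   [vowel merger]
  dekenveswul (rule 2 does not apply)
  dekenveswul → dekinveswul   [pre-nasal raising]
  dekinveswul → dekimveswul   [nasal place assimilation]
  giving Lubelan dekimveswul.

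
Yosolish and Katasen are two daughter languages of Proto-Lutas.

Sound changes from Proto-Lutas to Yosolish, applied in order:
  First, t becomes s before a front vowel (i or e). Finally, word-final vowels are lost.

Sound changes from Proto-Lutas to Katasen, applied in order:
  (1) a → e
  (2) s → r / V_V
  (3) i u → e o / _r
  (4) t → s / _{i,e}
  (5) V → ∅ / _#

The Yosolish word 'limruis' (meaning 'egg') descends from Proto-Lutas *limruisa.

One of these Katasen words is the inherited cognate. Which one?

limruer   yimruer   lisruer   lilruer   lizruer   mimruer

limruer

Katasen: *limruisa
  limruisa → limruise   [vowel merger]
  limruise → limruire   [rhotacism]
  limruire → limruere   [pre-rhotic lowering]
  limruere (rule 4 does not apply)
  limruere → limruer   [apocope]
  giving Katasen limruer.
Among the options, 'limruer' alone shows every Katasen change applied in order.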